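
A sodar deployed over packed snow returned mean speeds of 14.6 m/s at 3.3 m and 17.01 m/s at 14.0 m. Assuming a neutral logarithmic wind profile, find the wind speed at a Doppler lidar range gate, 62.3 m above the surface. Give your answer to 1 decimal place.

19.5 m/s

Log law: V ∝ ln(z/z₀). From the pair, with r = V₁/V₂ = 0.85832,
ln z₀ = (ln z₁ − r·ln z₂)/(1 − r) = (1.1939 − 0.85832×2.6391)/0.14168 = -7.5608 → z₀ = 0.0005204 m
V₃ = V₁ · ln(z₃/z₀)/ln(z₁/z₀) = 14.6 × 11.6928/8.7548 = 19.4997 m/s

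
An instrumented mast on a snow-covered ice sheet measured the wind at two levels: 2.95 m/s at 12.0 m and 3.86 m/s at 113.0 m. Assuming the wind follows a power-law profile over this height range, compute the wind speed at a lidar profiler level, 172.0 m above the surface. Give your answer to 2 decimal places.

First find α: α = ln(V₂/V₁)/ln(z₂/z₁) = ln(3.86/2.95)/ln(113.0/12.0) = 0.26886/2.24248 = 0.1199
Extrapolate from 113.0 m to 172.0 m: V₃ = 3.86 × (172.0/113.0)^0.1199 = 3.86 × 1.0517 = 4.0594 m/s

4.06 m/s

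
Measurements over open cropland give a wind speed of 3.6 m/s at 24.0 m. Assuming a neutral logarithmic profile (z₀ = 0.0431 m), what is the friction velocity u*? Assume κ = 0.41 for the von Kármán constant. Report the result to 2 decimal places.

Log law: V(z) = (u*/κ) · ln(z/z₀) ⇒ u* = κ · V / ln(z/z₀)
u* = 0.41 × 3.6 / ln(24.0/0.0431) = 0.41 × 3.6 / 6.3223
   = 1.4760 / 6.3223 = 0.2335 m/s

u* ≈ 0.23 m/s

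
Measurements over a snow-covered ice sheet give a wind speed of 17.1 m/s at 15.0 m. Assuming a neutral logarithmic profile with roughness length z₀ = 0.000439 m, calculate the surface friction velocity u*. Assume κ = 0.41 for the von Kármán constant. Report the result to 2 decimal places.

u* ≈ 0.67 m/s

Log law: V(z) = (u*/κ) · ln(z/z₀) ⇒ u* = κ · V / ln(z/z₀)
u* = 0.41 × 17.1 / ln(15.0/0.000439) = 0.41 × 17.1 / 10.4391
   = 7.0110 / 10.4391 = 0.6716 m/s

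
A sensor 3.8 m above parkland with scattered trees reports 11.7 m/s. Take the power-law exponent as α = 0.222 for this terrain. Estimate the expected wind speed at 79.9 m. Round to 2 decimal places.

Power-law profile: V₂ = V₁ · (z₂/z₁)^α
V₂ = 11.7 × (79.9/3.8)^0.222 = 11.7 × (21.0263)^0.222
    = 11.7 × 1.9663 = 23.0059 m/s

23.01 m/s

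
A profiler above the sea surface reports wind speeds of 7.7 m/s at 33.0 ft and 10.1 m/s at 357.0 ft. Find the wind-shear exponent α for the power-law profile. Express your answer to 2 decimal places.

α ≈ 0.11

Power law: V₂/V₁ = (z₂/z₁)^α ⇒ α = ln(V₂/V₁) / ln(z₂/z₁)
α = ln(10.1/7.7) / ln(357.0/33.0) = ln(1.3117) / ln(10.8182)
  = 0.27132 / 2.38123 = 0.11394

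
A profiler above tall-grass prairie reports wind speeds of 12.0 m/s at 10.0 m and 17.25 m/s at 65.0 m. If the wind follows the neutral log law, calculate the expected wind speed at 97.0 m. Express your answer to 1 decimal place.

Log law: V ∝ ln(z/z₀). From the pair, with r = V₁/V₂ = 0.69565,
ln z₀ = (ln z₁ − r·ln z₂)/(1 − r) = (2.3026 − 0.69565×4.1744)/0.30435 = -1.9758 → z₀ = 0.1386 m
V₃ = V₁ · ln(z₃/z₀)/ln(z₁/z₀) = 12.0 × 6.5505/4.2784 = 18.3728 m/s

18.4 m/s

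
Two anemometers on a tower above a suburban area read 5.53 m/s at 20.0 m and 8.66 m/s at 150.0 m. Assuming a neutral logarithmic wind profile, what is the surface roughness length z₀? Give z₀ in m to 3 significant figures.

Log law: V(z) ∝ ln(z/z₀). With r = V₁/V₂ = 5.53/8.66 = 0.63857,
r · ln(z₂/z₀) = ln(z₁/z₀) ⇒ ln z₀ = (ln z₁ − r·ln z₂)/(1 − r)
ln z₀ = (2.99573 − 0.63857×5.01064) / 0.36143 = -0.5641
z₀ = exp(-0.5641) = 0.5688 m

z₀ ≈ 0.569 m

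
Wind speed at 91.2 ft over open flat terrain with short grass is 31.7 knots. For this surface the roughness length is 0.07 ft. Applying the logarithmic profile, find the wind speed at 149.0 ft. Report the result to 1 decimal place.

33.9 knots

Log law: V(z) ∝ ln(z/z₀), so V₂/V₁ = ln(z₂/z₀) / ln(z₁/z₀).
ln(149.0/0.07) = 7.6632, ln(91.2/0.07) = 7.1723
V₂ = 31.7 × 7.6632/7.1723 = 31.7 × 1.0684 = 33.8696 knots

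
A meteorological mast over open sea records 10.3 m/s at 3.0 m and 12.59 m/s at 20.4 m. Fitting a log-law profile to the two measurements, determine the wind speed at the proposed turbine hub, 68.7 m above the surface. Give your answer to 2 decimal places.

14.04 m/s

Log law: V ∝ ln(z/z₀). From the pair, with r = V₁/V₂ = 0.81811,
ln z₀ = (ln z₁ − r·ln z₂)/(1 − r) = (1.0986 − 0.81811×3.0155)/0.18189 = -7.5234 → z₀ = 0.0005403 m
V₃ = V₁ · ln(z₃/z₀)/ln(z₁/z₀) = 10.3 × 11.7531/8.6220 = 14.0405 m/s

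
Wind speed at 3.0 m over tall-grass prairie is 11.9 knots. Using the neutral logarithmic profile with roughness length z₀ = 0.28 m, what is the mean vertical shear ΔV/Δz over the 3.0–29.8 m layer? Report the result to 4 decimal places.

0.4299 knots/m

Log law: V₂ = V₁ · ln(z₂/z₀)/ln(z₁/z₀) = 11.9 × 4.6675/2.3716 = 23.4202 knots
ΔV/Δz = (23.4202 − 11.9)/(29.8 − 3.0) = 11.5202/26.8000 = 0.42986 knots/m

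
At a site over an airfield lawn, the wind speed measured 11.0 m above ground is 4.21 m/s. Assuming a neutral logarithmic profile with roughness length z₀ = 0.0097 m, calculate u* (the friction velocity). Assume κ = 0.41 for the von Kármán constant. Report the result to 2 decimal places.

Log law: V(z) = (u*/κ) · ln(z/z₀) ⇒ u* = κ · V / ln(z/z₀)
u* = 0.41 × 4.21 / ln(11.0/0.0097) = 0.41 × 4.21 / 7.0335
   = 1.7261 / 7.0335 = 0.2454 m/s

u* ≈ 0.25 m/s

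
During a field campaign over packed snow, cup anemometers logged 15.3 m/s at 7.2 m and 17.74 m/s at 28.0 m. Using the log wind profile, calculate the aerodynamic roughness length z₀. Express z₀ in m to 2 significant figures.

z₀ ≈ 0.0014 m

Log law: V(z) ∝ ln(z/z₀). With r = V₁/V₂ = 15.3/17.74 = 0.86246,
r · ln(z₂/z₀) = ln(z₁/z₀) ⇒ ln z₀ = (ln z₁ − r·ln z₂)/(1 − r)
ln z₀ = (1.97408 − 0.86246×3.33220) / 0.13754 = -6.5420
z₀ = exp(-6.5420) = 0.001442 m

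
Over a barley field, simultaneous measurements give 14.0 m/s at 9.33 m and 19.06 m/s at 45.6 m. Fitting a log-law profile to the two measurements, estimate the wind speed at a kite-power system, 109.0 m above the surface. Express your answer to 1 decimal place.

21.8 m/s

Log law: V ∝ ln(z/z₀). From the pair, with r = V₁/V₂ = 0.73452,
ln z₀ = (ln z₁ − r·ln z₂)/(1 − r) = (2.2332 − 0.73452×3.8199)/0.26548 = -2.1568 → z₀ = 0.1157 m
V₃ = V₁ · ln(z₃/z₀)/ln(z₁/z₀) = 14.0 × 6.8481/4.3900 = 21.8391 m/s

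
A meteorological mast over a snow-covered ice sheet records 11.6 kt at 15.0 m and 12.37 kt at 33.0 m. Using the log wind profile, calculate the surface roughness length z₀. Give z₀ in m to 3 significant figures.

z₀ ≈ 0.000104 m

Log law: V(z) ∝ ln(z/z₀). With r = V₁/V₂ = 11.6/12.37 = 0.93775,
r · ln(z₂/z₀) = ln(z₁/z₀) ⇒ ln z₀ = (ln z₁ − r·ln z₂)/(1 − r)
ln z₀ = (2.70805 − 0.93775×3.49651) / 0.06225 = -9.1700
z₀ = exp(-9.1700) = 0.0001041 m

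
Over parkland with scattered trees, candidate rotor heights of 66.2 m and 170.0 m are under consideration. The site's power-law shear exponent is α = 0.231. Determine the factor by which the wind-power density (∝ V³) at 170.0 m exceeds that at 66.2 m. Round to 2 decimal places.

1.92

Speed ratio: V_B/V_A = (z_B/z_A)^α = (170.0/66.2)^0.231 = (2.5680)^0.231 = 1.24341
Power-density ratio: P_B/P_A = (V_B/V_A)³ = (1.24341)³ = 1.92241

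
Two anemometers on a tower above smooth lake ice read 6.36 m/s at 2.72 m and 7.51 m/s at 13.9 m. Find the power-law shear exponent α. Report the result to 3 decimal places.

α ≈ 0.102

Power law: V₂/V₁ = (z₂/z₁)^α ⇒ α = ln(V₂/V₁) / ln(z₂/z₁)
α = ln(7.51/6.36) / ln(13.9/2.72) = ln(1.1808) / ln(5.1103)
  = 0.16621 / 1.63126 = 0.10189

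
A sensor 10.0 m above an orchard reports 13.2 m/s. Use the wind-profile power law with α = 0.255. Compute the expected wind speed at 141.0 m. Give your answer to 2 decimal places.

Power-law profile: V₂ = V₁ · (z₂/z₁)^α
V₂ = 13.2 × (141.0/10.0)^0.255 = 13.2 × (14.1000)^0.255
    = 13.2 × 1.9636 = 25.9194 m/s

25.92 m/s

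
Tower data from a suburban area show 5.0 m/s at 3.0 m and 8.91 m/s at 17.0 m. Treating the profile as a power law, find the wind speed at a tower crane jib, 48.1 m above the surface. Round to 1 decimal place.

12.6 m/s

First find α: α = ln(V₂/V₁)/ln(z₂/z₁) = ln(8.91/5.0)/ln(17.0/3.0) = 0.57774/1.73460 = 0.3331
Extrapolate from 17.0 m to 48.1 m: V₃ = 8.91 × (48.1/17.0)^0.3331 = 8.91 × 1.4140 = 12.5986 m/s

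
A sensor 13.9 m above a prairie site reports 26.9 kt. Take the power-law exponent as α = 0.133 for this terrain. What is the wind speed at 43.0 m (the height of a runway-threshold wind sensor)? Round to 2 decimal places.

Power-law profile: V₂ = V₁ · (z₂/z₁)^α
V₂ = 26.9 × (43.0/13.9)^0.133 = 26.9 × (3.0935)^0.133
    = 26.9 × 1.1621 = 31.2595 kt

31.26 kt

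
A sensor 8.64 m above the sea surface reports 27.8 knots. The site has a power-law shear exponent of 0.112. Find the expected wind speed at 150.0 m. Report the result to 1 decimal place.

38.3 knots

Power-law profile: V₂ = V₁ · (z₂/z₁)^α
V₂ = 27.8 × (150.0/8.64)^0.112 = 27.8 × (17.3611)^0.112
    = 27.8 × 1.3767 = 38.2717 knots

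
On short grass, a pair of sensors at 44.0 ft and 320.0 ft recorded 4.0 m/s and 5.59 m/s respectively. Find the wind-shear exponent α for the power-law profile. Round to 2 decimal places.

Power law: V₂/V₁ = (z₂/z₁)^α ⇒ α = ln(V₂/V₁) / ln(z₂/z₁)
α = ln(5.59/4.0) / ln(320.0/44.0) = ln(1.3975) / ln(7.2727)
  = 0.33468 / 1.98413 = 0.16868

α ≈ 0.17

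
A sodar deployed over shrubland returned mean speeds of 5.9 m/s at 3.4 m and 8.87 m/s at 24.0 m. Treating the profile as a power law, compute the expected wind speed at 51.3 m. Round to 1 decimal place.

First find α: α = ln(V₂/V₁)/ln(z₂/z₁) = ln(8.87/5.9)/ln(24.0/3.4) = 0.40772/1.95428 = 0.2086
Extrapolate from 24.0 m to 51.3 m: V₃ = 8.87 × (51.3/24.0)^0.2086 = 8.87 × 1.1717 = 10.3933 m/s

10.4 m/s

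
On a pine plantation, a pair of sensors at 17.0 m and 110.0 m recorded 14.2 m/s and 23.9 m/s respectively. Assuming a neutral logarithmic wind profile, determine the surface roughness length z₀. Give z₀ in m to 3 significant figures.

Log law: V(z) ∝ ln(z/z₀). With r = V₁/V₂ = 14.2/23.9 = 0.59414,
r · ln(z₂/z₀) = ln(z₁/z₀) ⇒ ln z₀ = (ln z₁ − r·ln z₂)/(1 − r)
ln z₀ = (2.83321 − 0.59414×4.70048) / 0.40586 = 0.0997
z₀ = exp(0.0997) = 1.105 m

z₀ ≈ 1.10 m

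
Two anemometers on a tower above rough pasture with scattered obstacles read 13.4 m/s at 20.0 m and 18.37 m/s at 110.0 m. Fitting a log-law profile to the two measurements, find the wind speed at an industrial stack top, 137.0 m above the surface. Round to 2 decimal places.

Log law: V ∝ ln(z/z₀). From the pair, with r = V₁/V₂ = 0.72945,
ln z₀ = (ln z₁ − r·ln z₂)/(1 − r) = (2.9957 − 0.72945×4.7005)/0.27055 = -1.6006 → z₀ = 0.2018 m
V₃ = V₁ · ln(z₃/z₀)/ln(z₁/z₀) = 13.4 × 6.5206/4.5963 = 19.0099 m/s

19.01 m/s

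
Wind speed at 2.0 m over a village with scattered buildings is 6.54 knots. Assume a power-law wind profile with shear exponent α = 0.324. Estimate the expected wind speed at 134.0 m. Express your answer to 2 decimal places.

Power-law profile: V₂ = V₁ · (z₂/z₁)^α
V₂ = 6.54 × (134.0/2.0)^0.324 = 6.54 × (67.0000)^0.324
    = 6.54 × 3.9052 = 25.5403 knots

25.54 knots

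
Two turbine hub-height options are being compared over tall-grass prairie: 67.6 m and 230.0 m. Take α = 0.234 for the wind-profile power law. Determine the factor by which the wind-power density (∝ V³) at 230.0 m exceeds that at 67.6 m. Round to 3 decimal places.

Speed ratio: V_B/V_A = (z_B/z_A)^α = (230.0/67.6)^0.234 = (3.4024)^0.234 = 1.33179
Power-density ratio: P_B/P_A = (V_B/V_A)³ = (1.33179)³ = 2.36217

2.362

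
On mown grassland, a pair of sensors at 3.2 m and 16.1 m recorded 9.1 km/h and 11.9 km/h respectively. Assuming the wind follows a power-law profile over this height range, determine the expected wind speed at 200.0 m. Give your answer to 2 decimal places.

First find α: α = ln(V₂/V₁)/ln(z₂/z₁) = ln(11.9/9.1)/ln(16.1/3.2) = 0.26826/1.61567 = 0.1660
Extrapolate from 16.1 m to 200.0 m: V₃ = 11.9 × (200.0/16.1)^0.1660 = 11.9 × 1.5194 = 18.0812 km/h

18.08 km/h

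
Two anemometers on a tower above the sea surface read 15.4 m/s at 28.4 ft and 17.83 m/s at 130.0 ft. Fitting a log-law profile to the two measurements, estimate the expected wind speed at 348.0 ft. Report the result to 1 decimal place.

19.4 m/s

Log law: V ∝ ln(z/z₀). From the pair, with r = V₁/V₂ = 0.86371,
ln z₀ = (ln z₁ − r·ln z₂)/(1 − r) = (3.3464 − 0.86371×4.8675)/0.13629 = -6.2938 → z₀ = 0.001848 ft
V₃ = V₁ · ln(z₃/z₀)/ln(z₁/z₀) = 15.4 × 12.1460/9.6402 = 19.4030 m/s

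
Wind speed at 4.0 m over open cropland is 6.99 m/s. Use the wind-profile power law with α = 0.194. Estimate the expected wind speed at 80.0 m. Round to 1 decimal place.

Power-law profile: V₂ = V₁ · (z₂/z₁)^α
V₂ = 6.99 × (80.0/4.0)^0.194 = 6.99 × (20.0000)^0.194
    = 6.99 × 1.7881 = 12.4990 m/s

12.5 m/s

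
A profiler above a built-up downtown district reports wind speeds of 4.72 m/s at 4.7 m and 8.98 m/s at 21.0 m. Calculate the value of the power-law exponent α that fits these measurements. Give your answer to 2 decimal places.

Power law: V₂/V₁ = (z₂/z₁)^α ⇒ α = ln(V₂/V₁) / ln(z₂/z₁)
α = ln(8.98/4.72) / ln(21.0/4.7) = ln(1.9025) / ln(4.4681)
  = 0.64319 / 1.49696 = 0.42966

α ≈ 0.43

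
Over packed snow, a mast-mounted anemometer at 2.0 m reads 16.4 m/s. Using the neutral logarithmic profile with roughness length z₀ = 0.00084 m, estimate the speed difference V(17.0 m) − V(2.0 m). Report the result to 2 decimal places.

4.51 m/s

Log law: V₂ = V₁ · ln(z₂/z₀)/ln(z₁/z₀) = 16.4 × 9.9153/7.7753 = 20.9139 m/s
ΔV = 20.9139 − 16.4 = 4.5139 m/s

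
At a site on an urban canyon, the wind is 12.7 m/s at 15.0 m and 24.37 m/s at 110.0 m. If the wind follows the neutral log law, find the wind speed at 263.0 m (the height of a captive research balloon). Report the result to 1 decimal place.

Log law: V ∝ ln(z/z₀). From the pair, with r = V₁/V₂ = 0.52113,
ln z₀ = (ln z₁ − r·ln z₂)/(1 − r) = (2.7081 − 0.52113×4.7005)/0.47887 = 0.5398 → z₀ = 1.716 m
V₃ = V₁ · ln(z₃/z₀)/ln(z₁/z₀) = 12.7 × 5.0324/2.1683 = 29.4755 m/s

29.5 m/s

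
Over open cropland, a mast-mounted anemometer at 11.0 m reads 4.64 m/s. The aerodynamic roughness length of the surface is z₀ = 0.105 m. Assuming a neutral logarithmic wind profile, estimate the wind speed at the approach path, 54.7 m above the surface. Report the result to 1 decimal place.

Log law: V(z) ∝ ln(z/z₀), so V₂/V₁ = ln(z₂/z₀) / ln(z₁/z₀).
ln(54.7/0.105) = 6.2557, ln(11.0/0.105) = 4.6517
V₂ = 4.64 × 6.2557/4.6517 = 4.64 × 1.3448 = 6.2399 m/s

6.2 m/s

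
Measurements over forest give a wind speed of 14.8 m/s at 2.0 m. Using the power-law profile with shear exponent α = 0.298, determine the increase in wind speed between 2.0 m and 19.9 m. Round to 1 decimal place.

Power law: V₂ = V₁ · (z₂/z₁)^α = 14.8 × (9.9500)^0.298 = 29.3503 m/s
ΔV = 29.3503 − 14.8 = 14.5503 m/s

14.6 m/s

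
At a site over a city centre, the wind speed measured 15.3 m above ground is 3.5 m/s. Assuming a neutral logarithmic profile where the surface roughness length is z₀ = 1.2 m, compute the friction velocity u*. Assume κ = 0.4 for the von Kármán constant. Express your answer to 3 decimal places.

Log law: V(z) = (u*/κ) · ln(z/z₀) ⇒ u* = κ · V / ln(z/z₀)
u* = 0.4 × 3.5 / ln(15.3/1.2) = 0.4 × 3.5 / 2.5455
   = 1.4000 / 2.5455 = 0.5500 m/s

u* ≈ 0.550 m/s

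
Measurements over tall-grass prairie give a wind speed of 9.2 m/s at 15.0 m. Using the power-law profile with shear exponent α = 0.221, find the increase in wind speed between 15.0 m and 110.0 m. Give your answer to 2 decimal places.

5.09 m/s

Power law: V₂ = V₁ · (z₂/z₁)^α = 9.2 × (7.3333)^0.221 = 14.2896 m/s
ΔV = 14.2896 − 9.2 = 5.0896 m/s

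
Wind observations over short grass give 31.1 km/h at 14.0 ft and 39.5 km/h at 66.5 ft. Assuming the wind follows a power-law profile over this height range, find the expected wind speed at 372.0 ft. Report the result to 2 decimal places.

First find α: α = ln(V₂/V₁)/ln(z₂/z₁) = ln(39.5/31.1)/ln(66.5/14.0) = 0.23909/1.55814 = 0.1534
Extrapolate from 66.5 ft to 372.0 ft: V₃ = 39.5 × (372.0/66.5)^0.1534 = 39.5 × 1.3024 = 51.4438 km/h

51.44 km/h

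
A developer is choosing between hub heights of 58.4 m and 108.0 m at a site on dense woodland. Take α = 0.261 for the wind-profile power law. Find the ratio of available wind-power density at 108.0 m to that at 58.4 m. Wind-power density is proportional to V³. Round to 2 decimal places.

1.62

Speed ratio: V_B/V_A = (z_B/z_A)^α = (108.0/58.4)^0.261 = (1.8493)^0.261 = 1.17406
Power-density ratio: P_B/P_A = (V_B/V_A)³ = (1.17406)³ = 1.61834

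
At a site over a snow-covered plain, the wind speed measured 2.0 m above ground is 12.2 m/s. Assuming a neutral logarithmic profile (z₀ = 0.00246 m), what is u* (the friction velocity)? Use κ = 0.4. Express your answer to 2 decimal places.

Log law: V(z) = (u*/κ) · ln(z/z₀) ⇒ u* = κ · V / ln(z/z₀)
u* = 0.4 × 12.2 / ln(2.0/0.00246) = 0.4 × 12.2 / 6.7007
   = 4.8800 / 6.7007 = 0.7283 m/s

u* ≈ 0.73 m/s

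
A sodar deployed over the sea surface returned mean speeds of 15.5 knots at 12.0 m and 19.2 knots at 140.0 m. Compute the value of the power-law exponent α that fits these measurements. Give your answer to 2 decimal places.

α ≈ 0.09

Power law: V₂/V₁ = (z₂/z₁)^α ⇒ α = ln(V₂/V₁) / ln(z₂/z₁)
α = ln(19.2/15.5) / ln(140.0/12.0) = ln(1.2387) / ln(11.6667)
  = 0.21407 / 2.45674 = 0.08714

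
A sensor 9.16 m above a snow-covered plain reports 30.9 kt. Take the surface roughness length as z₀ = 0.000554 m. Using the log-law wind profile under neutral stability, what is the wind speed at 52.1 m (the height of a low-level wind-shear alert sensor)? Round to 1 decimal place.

Log law: V(z) ∝ ln(z/z₀), so V₂/V₁ = ln(z₂/z₀) / ln(z₁/z₀).
ln(52.1/0.000554) = 11.4515, ln(9.16/0.000554) = 9.7132
V₂ = 30.9 × 11.4515/9.7132 = 30.9 × 1.1790 = 36.4300 kt

36.4 kt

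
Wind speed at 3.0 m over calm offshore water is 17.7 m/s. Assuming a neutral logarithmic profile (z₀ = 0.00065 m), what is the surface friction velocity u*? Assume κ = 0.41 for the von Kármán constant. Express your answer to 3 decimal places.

u* ≈ 0.860 m/s

Log law: V(z) = (u*/κ) · ln(z/z₀) ⇒ u* = κ · V / ln(z/z₀)
u* = 0.41 × 17.7 / ln(3.0/0.00065) = 0.41 × 17.7 / 8.4372
   = 7.2570 / 8.4372 = 0.8601 m/s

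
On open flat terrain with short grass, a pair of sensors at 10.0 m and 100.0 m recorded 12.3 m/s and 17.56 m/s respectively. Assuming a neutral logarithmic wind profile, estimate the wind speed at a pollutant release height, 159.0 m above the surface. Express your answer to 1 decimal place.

Log law: V ∝ ln(z/z₀). From the pair, with r = V₁/V₂ = 0.70046,
ln z₀ = (ln z₁ − r·ln z₂)/(1 − r) = (2.3026 − 0.70046×4.6052)/0.29954 = -3.0818 → z₀ = 0.04588 m
V₃ = V₁ · ln(z₃/z₀)/ln(z₁/z₀) = 12.3 × 8.1507/5.3844 = 18.6193 m/s

18.6 m/s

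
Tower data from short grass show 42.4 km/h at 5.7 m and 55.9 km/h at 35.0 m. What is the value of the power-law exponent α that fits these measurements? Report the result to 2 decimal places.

α ≈ 0.15

Power law: V₂/V₁ = (z₂/z₁)^α ⇒ α = ln(V₂/V₁) / ln(z₂/z₁)
α = ln(55.9/42.4) / ln(35.0/5.7) = ln(1.3184) / ln(6.1404)
  = 0.27642 / 1.81488 = 0.15231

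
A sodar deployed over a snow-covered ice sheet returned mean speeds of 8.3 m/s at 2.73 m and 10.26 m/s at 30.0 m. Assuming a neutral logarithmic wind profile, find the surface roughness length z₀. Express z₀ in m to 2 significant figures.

Log law: V(z) ∝ ln(z/z₀). With r = V₁/V₂ = 8.3/10.26 = 0.80897,
r · ln(z₂/z₀) = ln(z₁/z₀) ⇒ ln z₀ = (ln z₁ − r·ln z₂)/(1 − r)
ln z₀ = (1.00430 − 0.80897×3.40120) / 0.19103 = -9.1458
z₀ = exp(-9.1458) = 0.0001067 m

z₀ ≈ 0.00011 m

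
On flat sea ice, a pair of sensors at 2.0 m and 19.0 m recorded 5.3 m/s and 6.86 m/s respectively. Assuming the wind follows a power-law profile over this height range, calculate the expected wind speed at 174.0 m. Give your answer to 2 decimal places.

8.84 m/s

First find α: α = ln(V₂/V₁)/ln(z₂/z₁) = ln(6.86/5.3)/ln(19.0/2.0) = 0.25800/2.25129 = 0.1146
Extrapolate from 19.0 m to 174.0 m: V₃ = 6.86 × (174.0/19.0)^0.1146 = 6.86 × 1.2889 = 8.8419 m/s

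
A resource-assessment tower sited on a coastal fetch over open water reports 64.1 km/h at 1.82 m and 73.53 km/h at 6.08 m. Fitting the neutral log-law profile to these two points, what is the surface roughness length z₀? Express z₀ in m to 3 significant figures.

z₀ ≈ 0.000500 m

Log law: V(z) ∝ ln(z/z₀). With r = V₁/V₂ = 64.1/73.53 = 0.87175,
r · ln(z₂/z₀) = ln(z₁/z₀) ⇒ ln z₀ = (ln z₁ − r·ln z₂)/(1 − r)
ln z₀ = (0.59884 − 0.87175×1.80500) / 0.12825 = -7.6000
z₀ = exp(-7.6000) = 0.0005004 m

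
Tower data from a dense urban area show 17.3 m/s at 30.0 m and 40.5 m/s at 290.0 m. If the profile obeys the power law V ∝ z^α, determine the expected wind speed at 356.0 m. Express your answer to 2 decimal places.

43.74 m/s

First find α: α = ln(V₂/V₁)/ln(z₂/z₁) = ln(40.5/17.3)/ln(290.0/30.0) = 0.85060/2.26868 = 0.3749
Extrapolate from 290.0 m to 356.0 m: V₃ = 40.5 × (356.0/290.0)^0.3749 = 40.5 × 1.0799 = 43.7364 m/s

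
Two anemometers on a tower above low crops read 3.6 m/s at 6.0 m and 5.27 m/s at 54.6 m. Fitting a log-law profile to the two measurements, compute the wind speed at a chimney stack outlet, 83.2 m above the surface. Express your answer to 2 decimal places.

5.59 m/s

Log law: V ∝ ln(z/z₀). From the pair, with r = V₁/V₂ = 0.68311,
ln z₀ = (ln z₁ − r·ln z₂)/(1 − r) = (1.7918 − 0.68311×4.0000)/0.31689 = -2.9686 → z₀ = 0.05138 m
V₃ = V₁ · ln(z₃/z₀)/ln(z₁/z₀) = 3.6 × 7.3898/4.7604 = 5.5885 m/s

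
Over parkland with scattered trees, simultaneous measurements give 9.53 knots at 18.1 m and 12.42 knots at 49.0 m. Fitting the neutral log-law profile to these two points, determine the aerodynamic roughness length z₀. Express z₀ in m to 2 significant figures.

z₀ ≈ 0.68 m

Log law: V(z) ∝ ln(z/z₀). With r = V₁/V₂ = 9.53/12.42 = 0.76731,
r · ln(z₂/z₀) = ln(z₁/z₀) ⇒ ln z₀ = (ln z₁ − r·ln z₂)/(1 − r)
ln z₀ = (2.89591 − 0.76731×3.89182) / 0.23269 = -0.3882
z₀ = exp(-0.3882) = 0.6783 m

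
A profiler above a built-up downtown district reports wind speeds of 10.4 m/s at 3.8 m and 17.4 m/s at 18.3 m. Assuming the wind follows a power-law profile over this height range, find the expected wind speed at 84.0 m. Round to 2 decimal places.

28.66 m/s

First find α: α = ln(V₂/V₁)/ln(z₂/z₁) = ln(17.4/10.4)/ln(18.3/3.8) = 0.51466/1.57190 = 0.3274
Extrapolate from 18.3 m to 84.0 m: V₃ = 17.4 × (84.0/18.3)^0.3274 = 17.4 × 1.6470 = 28.6577 m/s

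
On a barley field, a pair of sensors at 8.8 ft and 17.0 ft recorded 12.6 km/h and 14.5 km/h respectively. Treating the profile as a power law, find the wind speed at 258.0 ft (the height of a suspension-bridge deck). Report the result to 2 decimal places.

First find α: α = ln(V₂/V₁)/ln(z₂/z₁) = ln(14.5/12.6)/ln(17.0/8.8) = 0.14045/0.65846 = 0.2133
Extrapolate from 17.0 ft to 258.0 ft: V₃ = 14.5 × (258.0/17.0)^0.2133 = 14.5 × 1.7863 = 25.9009 km/h

25.90 km/h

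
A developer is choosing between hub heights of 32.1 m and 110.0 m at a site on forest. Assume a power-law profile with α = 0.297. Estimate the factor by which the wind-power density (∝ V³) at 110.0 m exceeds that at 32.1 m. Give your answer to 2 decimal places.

3.00

Speed ratio: V_B/V_A = (z_B/z_A)^α = (110.0/32.1)^0.297 = (3.4268)^0.297 = 1.44166
Power-density ratio: P_B/P_A = (V_B/V_A)³ = (1.44166)³ = 2.99630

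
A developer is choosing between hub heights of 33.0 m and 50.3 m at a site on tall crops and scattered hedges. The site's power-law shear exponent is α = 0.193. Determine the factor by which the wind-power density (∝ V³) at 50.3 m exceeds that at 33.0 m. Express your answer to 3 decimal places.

1.276

Speed ratio: V_B/V_A = (z_B/z_A)^α = (50.3/33.0)^0.193 = (1.5242)^0.193 = 1.08475
Power-density ratio: P_B/P_A = (V_B/V_A)³ = (1.08475)³ = 1.27640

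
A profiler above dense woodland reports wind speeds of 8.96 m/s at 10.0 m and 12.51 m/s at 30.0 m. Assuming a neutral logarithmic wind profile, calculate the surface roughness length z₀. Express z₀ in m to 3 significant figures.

Log law: V(z) ∝ ln(z/z₀). With r = V₁/V₂ = 8.96/12.51 = 0.71623,
r · ln(z₂/z₀) = ln(z₁/z₀) ⇒ ln z₀ = (ln z₁ − r·ln z₂)/(1 − r)
ln z₀ = (2.30259 − 0.71623×3.40120) / 0.28377 = -0.4703
z₀ = exp(-0.4703) = 0.6248 m

z₀ ≈ 0.625 m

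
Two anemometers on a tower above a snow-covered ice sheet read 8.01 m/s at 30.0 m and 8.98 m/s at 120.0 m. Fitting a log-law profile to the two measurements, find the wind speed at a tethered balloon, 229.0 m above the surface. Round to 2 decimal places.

Log law: V ∝ ln(z/z₀). From the pair, with r = V₁/V₂ = 0.89198,
ln z₀ = (ln z₁ − r·ln z₂)/(1 − r) = (3.4012 − 0.89198×4.7875)/0.10802 = -8.0464 → z₀ = 0.0003202 m
V₃ = V₁ · ln(z₃/z₀)/ln(z₁/z₀) = 8.01 × 13.4802/11.4476 = 9.4322 m/s

9.43 m/s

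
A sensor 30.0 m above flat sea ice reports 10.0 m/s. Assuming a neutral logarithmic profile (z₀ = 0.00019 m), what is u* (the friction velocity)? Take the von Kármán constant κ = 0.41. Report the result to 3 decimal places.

Log law: V(z) = (u*/κ) · ln(z/z₀) ⇒ u* = κ · V / ln(z/z₀)
u* = 0.41 × 10.0 / ln(30.0/0.00019) = 0.41 × 10.0 / 11.9697
   = 4.1000 / 11.9697 = 0.3425 m/s

u* ≈ 0.343 m/s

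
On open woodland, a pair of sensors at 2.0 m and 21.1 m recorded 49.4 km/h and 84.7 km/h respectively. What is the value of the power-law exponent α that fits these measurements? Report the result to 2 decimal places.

Power law: V₂/V₁ = (z₂/z₁)^α ⇒ α = ln(V₂/V₁) / ln(z₂/z₁)
α = ln(84.7/49.4) / ln(21.1/2.0) = ln(1.7146) / ln(10.5500)
  = 0.53917 / 2.35613 = 0.22884

α ≈ 0.23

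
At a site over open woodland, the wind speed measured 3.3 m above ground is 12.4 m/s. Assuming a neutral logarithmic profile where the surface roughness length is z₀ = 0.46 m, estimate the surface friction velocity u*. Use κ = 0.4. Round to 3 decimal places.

u* ≈ 2.517 m/s

Log law: V(z) = (u*/κ) · ln(z/z₀) ⇒ u* = κ · V / ln(z/z₀)
u* = 0.4 × 12.4 / ln(3.3/0.46) = 0.4 × 12.4 / 1.9705
   = 4.9600 / 1.9705 = 2.5172 m/s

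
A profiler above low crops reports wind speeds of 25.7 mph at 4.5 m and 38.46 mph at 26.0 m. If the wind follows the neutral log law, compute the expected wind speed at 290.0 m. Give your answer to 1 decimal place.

56.0 mph

Log law: V ∝ ln(z/z₀). From the pair, with r = V₁/V₂ = 0.66823,
ln z₀ = (ln z₁ − r·ln z₂)/(1 − r) = (1.5041 − 0.66823×3.2581)/0.33177 = -2.0287 → z₀ = 0.1315 m
V₃ = V₁ · ln(z₃/z₀)/ln(z₁/z₀) = 25.7 × 7.6986/3.5328 = 56.0051 mph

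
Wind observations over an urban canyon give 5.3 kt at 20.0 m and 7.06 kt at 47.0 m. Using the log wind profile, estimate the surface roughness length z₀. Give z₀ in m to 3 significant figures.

z₀ ≈ 1.53 m

Log law: V(z) ∝ ln(z/z₀). With r = V₁/V₂ = 5.3/7.06 = 0.75071,
r · ln(z₂/z₀) = ln(z₁/z₀) ⇒ ln z₀ = (ln z₁ − r·ln z₂)/(1 − r)
ln z₀ = (2.99573 − 0.75071×3.85015) / 0.24929 = 0.4228
z₀ = exp(0.4228) = 1.526 m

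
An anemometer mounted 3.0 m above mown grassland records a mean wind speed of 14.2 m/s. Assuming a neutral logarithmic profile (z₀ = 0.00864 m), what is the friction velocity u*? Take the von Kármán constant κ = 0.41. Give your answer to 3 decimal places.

Log law: V(z) = (u*/κ) · ln(z/z₀) ⇒ u* = κ · V / ln(z/z₀)
u* = 0.41 × 14.2 / ln(3.0/0.00864) = 0.41 × 14.2 / 5.8500
   = 5.8220 / 5.8500 = 0.9952 m/s

u* ≈ 0.995 m/s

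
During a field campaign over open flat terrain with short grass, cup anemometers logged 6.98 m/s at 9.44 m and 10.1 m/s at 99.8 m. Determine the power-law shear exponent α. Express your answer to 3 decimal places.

α ≈ 0.157

Power law: V₂/V₁ = (z₂/z₁)^α ⇒ α = ln(V₂/V₁) / ln(z₂/z₁)
α = ln(10.1/6.98) / ln(99.8/9.44) = ln(1.4470) / ln(10.5720)
  = 0.36949 / 2.35821 = 0.15668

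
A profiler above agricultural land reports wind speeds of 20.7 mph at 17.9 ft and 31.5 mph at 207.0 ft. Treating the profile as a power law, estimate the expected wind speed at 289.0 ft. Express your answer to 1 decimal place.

First find α: α = ln(V₂/V₁)/ln(z₂/z₁) = ln(31.5/20.7)/ln(207.0/17.9) = 0.41985/2.44792 = 0.1715
Extrapolate from 207.0 ft to 289.0 ft: V₃ = 31.5 × (289.0/207.0)^0.1715 = 31.5 × 1.0589 = 33.3555 mph

33.4 mph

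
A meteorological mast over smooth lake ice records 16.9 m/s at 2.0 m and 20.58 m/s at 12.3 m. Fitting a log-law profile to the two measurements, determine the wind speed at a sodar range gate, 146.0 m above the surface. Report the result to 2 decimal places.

25.59 m/s

Log law: V ∝ ln(z/z₀). From the pair, with r = V₁/V₂ = 0.82119,
ln z₀ = (ln z₁ − r·ln z₂)/(1 − r) = (0.6931 − 0.82119×2.5096)/0.17881 = -7.6487 → z₀ = 0.0004767 m
V₃ = V₁ · ln(z₃/z₀)/ln(z₁/z₀) = 16.9 × 12.6323/8.3419 = 25.5922 m/s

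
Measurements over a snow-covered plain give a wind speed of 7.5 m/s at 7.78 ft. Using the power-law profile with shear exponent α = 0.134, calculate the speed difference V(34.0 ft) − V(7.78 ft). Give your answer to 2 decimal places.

Power law: V₂ = V₁ · (z₂/z₁)^α = 7.5 × (4.3702)^0.134 = 9.1388 m/s
ΔV = 9.1388 − 7.5 = 1.6388 m/s

1.64 m/s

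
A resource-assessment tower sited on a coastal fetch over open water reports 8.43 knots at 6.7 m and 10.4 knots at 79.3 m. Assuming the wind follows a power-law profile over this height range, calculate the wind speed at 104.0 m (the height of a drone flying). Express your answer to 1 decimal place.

First find α: α = ln(V₂/V₁)/ln(z₂/z₁) = ln(10.4/8.43)/ln(79.3/6.7) = 0.21001/2.47113 = 0.0850
Extrapolate from 79.3 m to 104.0 m: V₃ = 10.4 × (104.0/79.3)^0.0850 = 10.4 × 1.0233 = 10.6424 knots

10.6 knots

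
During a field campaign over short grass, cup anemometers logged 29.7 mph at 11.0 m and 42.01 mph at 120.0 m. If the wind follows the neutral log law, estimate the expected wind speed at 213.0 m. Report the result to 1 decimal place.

45.0 mph

Log law: V ∝ ln(z/z₀). From the pair, with r = V₁/V₂ = 0.70697,
ln z₀ = (ln z₁ − r·ln z₂)/(1 − r) = (2.3979 − 0.70697×4.7875)/0.29303 = -3.3674 → z₀ = 0.03448 m
V₃ = V₁ · ln(z₃/z₀)/ln(z₁/z₀) = 29.7 × 8.7287/5.7653 = 44.9659 mph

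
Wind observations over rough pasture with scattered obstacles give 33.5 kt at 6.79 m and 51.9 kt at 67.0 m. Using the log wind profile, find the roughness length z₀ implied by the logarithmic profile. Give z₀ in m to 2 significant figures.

z₀ ≈ 0.11 m

Log law: V(z) ∝ ln(z/z₀). With r = V₁/V₂ = 33.5/51.9 = 0.64547,
r · ln(z₂/z₀) = ln(z₁/z₀) ⇒ ln z₀ = (ln z₁ − r·ln z₂)/(1 − r)
ln z₀ = (1.91545 − 0.64547×4.20469) / 0.35453 = -2.2525
z₀ = exp(-2.2525) = 0.1051 m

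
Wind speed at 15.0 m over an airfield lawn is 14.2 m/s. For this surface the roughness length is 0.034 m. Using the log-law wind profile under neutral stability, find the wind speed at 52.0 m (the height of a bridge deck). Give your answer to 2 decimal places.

17.10 m/s

Log law: V(z) ∝ ln(z/z₀), so V₂/V₁ = ln(z₂/z₀) / ln(z₁/z₀).
ln(52.0/0.034) = 7.3326, ln(15.0/0.034) = 6.0894
V₂ = 14.2 × 7.3326/6.0894 = 14.2 × 1.2042 = 17.0990 m/s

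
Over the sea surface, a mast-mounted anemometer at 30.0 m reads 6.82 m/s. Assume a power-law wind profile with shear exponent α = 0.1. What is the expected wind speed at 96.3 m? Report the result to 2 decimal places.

Power-law profile: V₂ = V₁ · (z₂/z₁)^α
V₂ = 6.82 × (96.3/30.0)^0.1 = 6.82 × (3.2100)^0.1
    = 6.82 × 1.1237 = 7.6636 m/s

7.66 m/s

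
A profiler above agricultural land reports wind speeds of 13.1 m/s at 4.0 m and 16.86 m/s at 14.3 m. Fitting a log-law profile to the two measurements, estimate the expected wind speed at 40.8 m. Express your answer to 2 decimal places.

Log law: V ∝ ln(z/z₀). From the pair, with r = V₁/V₂ = 0.77699,
ln z₀ = (ln z₁ − r·ln z₂)/(1 − r) = (1.3863 − 0.77699×2.6603)/0.22301 = -3.0523 → z₀ = 0.04725 m
V₃ = V₁ · ln(z₃/z₀)/ln(z₁/z₀) = 13.1 × 6.7609/4.4385 = 19.9543 m/s

19.95 m/s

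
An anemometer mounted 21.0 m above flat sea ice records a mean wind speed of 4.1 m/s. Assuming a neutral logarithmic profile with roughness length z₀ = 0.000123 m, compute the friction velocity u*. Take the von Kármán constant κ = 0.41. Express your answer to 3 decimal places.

Log law: V(z) = (u*/κ) · ln(z/z₀) ⇒ u* = κ · V / ln(z/z₀)
u* = 0.41 × 4.1 / ln(21.0/0.000123) = 0.41 × 4.1 / 12.0478
   = 1.6810 / 12.0478 = 0.1395 m/s

u* ≈ 0.140 m/s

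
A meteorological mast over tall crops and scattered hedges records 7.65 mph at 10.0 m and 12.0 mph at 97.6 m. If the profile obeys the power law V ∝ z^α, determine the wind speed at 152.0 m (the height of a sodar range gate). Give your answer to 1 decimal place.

First find α: α = ln(V₂/V₁)/ln(z₂/z₁) = ln(12.0/7.65)/ln(97.6/10.0) = 0.45020/2.27829 = 0.1976
Extrapolate from 97.6 m to 152.0 m: V₃ = 12.0 × (152.0/97.6)^0.1976 = 12.0 × 1.0915 = 13.0978 mph

13.1 mph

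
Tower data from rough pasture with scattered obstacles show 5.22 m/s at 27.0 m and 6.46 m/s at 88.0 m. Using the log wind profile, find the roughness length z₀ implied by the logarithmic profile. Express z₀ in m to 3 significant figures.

z₀ ≈ 0.187 m

Log law: V(z) ∝ ln(z/z₀). With r = V₁/V₂ = 5.22/6.46 = 0.80805,
r · ln(z₂/z₀) = ln(z₁/z₀) ⇒ ln z₀ = (ln z₁ − r·ln z₂)/(1 − r)
ln z₀ = (3.29584 − 0.80805×4.47734) / 0.19195 = -1.6779
z₀ = exp(-1.6779) = 0.1868 m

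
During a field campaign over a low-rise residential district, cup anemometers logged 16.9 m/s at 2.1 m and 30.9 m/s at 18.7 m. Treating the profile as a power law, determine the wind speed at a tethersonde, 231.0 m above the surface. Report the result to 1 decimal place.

61.8 m/s

First find α: α = ln(V₂/V₁)/ln(z₂/z₁) = ln(30.9/16.9)/ln(18.7/2.1) = 0.60344/2.18659 = 0.2760
Extrapolate from 18.7 m to 231.0 m: V₃ = 30.9 × (231.0/18.7)^0.2760 = 30.9 × 2.0012 = 61.8386 m/s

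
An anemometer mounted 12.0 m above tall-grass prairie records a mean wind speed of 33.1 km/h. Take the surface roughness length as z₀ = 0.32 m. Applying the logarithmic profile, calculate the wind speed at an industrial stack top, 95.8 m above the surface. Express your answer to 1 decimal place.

Log law: V(z) ∝ ln(z/z₀), so V₂/V₁ = ln(z₂/z₀) / ln(z₁/z₀).
ln(95.8/0.32) = 5.7017, ln(12.0/0.32) = 3.6243
V₂ = 33.1 × 5.7017/3.6243 = 33.1 × 1.5732 = 52.0719 km/h

52.1 km/h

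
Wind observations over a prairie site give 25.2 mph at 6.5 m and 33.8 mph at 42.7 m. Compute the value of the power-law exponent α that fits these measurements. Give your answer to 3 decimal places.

Power law: V₂/V₁ = (z₂/z₁)^α ⇒ α = ln(V₂/V₁) / ln(z₂/z₁)
α = ln(33.8/25.2) / ln(42.7/6.5) = ln(1.3413) / ln(6.5692)
  = 0.29362 / 1.88240 = 0.15598

α ≈ 0.156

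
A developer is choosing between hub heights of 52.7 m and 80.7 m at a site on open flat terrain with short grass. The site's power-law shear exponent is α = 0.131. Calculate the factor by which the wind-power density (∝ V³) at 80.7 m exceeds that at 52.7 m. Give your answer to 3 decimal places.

Speed ratio: V_B/V_A = (z_B/z_A)^α = (80.7/52.7)^0.131 = (1.5313)^0.131 = 1.05741
Power-density ratio: P_B/P_A = (V_B/V_A)³ = (1.05741)³ = 1.18231

1.182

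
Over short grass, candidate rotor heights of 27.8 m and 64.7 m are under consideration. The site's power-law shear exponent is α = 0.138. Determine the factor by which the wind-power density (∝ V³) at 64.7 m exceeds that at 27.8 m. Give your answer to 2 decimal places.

1.42

Speed ratio: V_B/V_A = (z_B/z_A)^α = (64.7/27.8)^0.138 = (2.3273)^0.138 = 1.12364
Power-density ratio: P_B/P_A = (V_B/V_A)³ = (1.12364)³ = 1.41866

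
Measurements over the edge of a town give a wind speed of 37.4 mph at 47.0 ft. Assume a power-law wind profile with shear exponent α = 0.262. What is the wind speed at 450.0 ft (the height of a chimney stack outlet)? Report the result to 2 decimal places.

Power-law profile: V₂ = V₁ · (z₂/z₁)^α
V₂ = 37.4 × (450.0/47.0)^0.262 = 37.4 × (9.5745)^0.262
    = 37.4 × 1.8074 = 67.5964 mph

67.60 mph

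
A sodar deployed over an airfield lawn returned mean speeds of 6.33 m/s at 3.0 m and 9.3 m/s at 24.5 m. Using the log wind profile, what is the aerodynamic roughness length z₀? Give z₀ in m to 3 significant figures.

Log law: V(z) ∝ ln(z/z₀). With r = V₁/V₂ = 6.33/9.3 = 0.68065,
r · ln(z₂/z₀) = ln(z₁/z₀) ⇒ ln z₀ = (ln z₁ − r·ln z₂)/(1 − r)
ln z₀ = (1.09861 − 0.68065×3.19867) / 0.31935 = -3.3773
z₀ = exp(-3.3773) = 0.03414 m

z₀ ≈ 0.0341 m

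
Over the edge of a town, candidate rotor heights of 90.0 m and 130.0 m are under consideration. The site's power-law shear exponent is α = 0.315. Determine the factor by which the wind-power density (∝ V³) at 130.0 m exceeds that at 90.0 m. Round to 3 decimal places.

Speed ratio: V_B/V_A = (z_B/z_A)^α = (130.0/90.0)^0.315 = (1.4444)^0.315 = 1.12281
Power-density ratio: P_B/P_A = (V_B/V_A)³ = (1.12281)³ = 1.41552

1.416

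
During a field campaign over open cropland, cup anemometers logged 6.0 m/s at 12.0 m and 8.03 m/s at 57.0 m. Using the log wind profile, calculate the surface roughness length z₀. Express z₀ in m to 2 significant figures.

z₀ ≈ 0.12 m

Log law: V(z) ∝ ln(z/z₀). With r = V₁/V₂ = 6.0/8.03 = 0.74720,
r · ln(z₂/z₀) = ln(z₁/z₀) ⇒ ln z₀ = (ln z₁ − r·ln z₂)/(1 − r)
ln z₀ = (2.48491 − 0.74720×4.04305) / 0.25280 = -2.1204
z₀ = exp(-2.1204) = 0.1200 m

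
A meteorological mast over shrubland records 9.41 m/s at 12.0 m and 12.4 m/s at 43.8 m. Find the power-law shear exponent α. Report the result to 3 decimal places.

α ≈ 0.213

Power law: V₂/V₁ = (z₂/z₁)^α ⇒ α = ln(V₂/V₁) / ln(z₂/z₁)
α = ln(12.4/9.41) / ln(43.8/12.0) = ln(1.3177) / ln(3.6500)
  = 0.27592 / 1.29473 = 0.21311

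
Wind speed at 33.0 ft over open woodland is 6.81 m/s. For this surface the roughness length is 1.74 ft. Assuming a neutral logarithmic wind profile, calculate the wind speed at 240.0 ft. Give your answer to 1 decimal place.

Log law: V(z) ∝ ln(z/z₀), so V₂/V₁ = ln(z₂/z₀) / ln(z₁/z₀).
ln(240.0/1.74) = 4.9268, ln(33.0/1.74) = 2.9426
V₂ = 6.81 × 4.9268/2.9426 = 6.81 × 1.6743 = 11.4018 m/s

11.4 m/s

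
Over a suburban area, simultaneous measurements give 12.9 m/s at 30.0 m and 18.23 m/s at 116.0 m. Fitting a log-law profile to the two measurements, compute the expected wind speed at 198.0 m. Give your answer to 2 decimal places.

20.34 m/s

Log law: V ∝ ln(z/z₀). From the pair, with r = V₁/V₂ = 0.70762,
ln z₀ = (ln z₁ − r·ln z₂)/(1 − r) = (3.4012 − 0.70762×4.7536)/0.29238 = 0.1281 → z₀ = 1.137 m
V₃ = V₁ · ln(z₃/z₀)/ln(z₁/z₀) = 12.9 × 5.1602/3.2731 = 20.3372 m/s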